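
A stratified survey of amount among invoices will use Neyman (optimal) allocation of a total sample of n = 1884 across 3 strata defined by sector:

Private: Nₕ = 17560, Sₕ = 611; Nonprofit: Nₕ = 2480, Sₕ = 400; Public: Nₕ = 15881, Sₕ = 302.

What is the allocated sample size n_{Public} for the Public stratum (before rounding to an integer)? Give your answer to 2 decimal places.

547.05

Neyman allocation: nₕ = n·NₕSₕ / Σⱼ NⱼSⱼ.
Σ NⱼSⱼ = 17560·611 + 2480·400 + 15881·302 = 1.6517222 × 10^7.
n_{Public} = 1884·15881·302 / (1.6517222 × 10^7) = 547.05.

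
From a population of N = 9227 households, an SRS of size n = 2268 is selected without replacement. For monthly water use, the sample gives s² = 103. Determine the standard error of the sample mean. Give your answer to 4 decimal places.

Under SRS without replacement, Var(ȳ) = (1 − f)·s²/n with f = n/N = 2268/9227 = 0.24580037.
Var(ȳ) = (1 − 0.24580037)·103/2268 = 0.75419963·0.045414462 = 0.034251571.
SE(ȳ) = √(0.034251571) = 0.1851.

0.1851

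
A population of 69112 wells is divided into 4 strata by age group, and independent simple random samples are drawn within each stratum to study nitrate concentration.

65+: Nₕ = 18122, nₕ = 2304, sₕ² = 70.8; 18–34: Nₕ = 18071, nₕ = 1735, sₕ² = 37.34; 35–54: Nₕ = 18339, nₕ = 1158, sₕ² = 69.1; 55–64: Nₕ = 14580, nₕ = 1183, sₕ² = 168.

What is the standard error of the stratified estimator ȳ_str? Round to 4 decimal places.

Var(ȳ_str) = Σₕ Wₕ²(1 − fₕ)sₕ²/nₕ with Wₕ = Nₕ/N, N = 69112.
65+: Wₕ = 0.26221206; term = 0.26221206²·(1 − 0.12713828)·70.8/2304 = 0.0018441726.
18–34: Wₕ = 0.26147413; term = 0.26147413²·(1 − 0.09601018)·37.34/1735 = 0.0013301353.
35–54: Wₕ = 0.26535189; term = 0.26535189²·(1 − 0.06314412)·69.1/1158 = 0.0039362861.
55–64: Wₕ = 0.21096192; term = 0.21096192²·(1 − 0.08113855)·168/1183 = 0.0058074128.
Sum = 0.012918007.
SE = √(0.012918007) = 0.1137.

0.1137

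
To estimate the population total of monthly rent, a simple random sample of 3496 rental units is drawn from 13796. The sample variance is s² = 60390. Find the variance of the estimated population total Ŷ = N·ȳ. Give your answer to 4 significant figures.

2.455 × 10^9

Var(Ŷ) = N²·Var(ȳ) = N²·(1 − n/N)·s²/n.
f = 3496/13796 = 0.25340678; Var(ȳ) = 0.74659322·60390/3496 = 12.896672.
Var(Ŷ) = 13796² · 12.896672 = 2.4546186 × 10^9.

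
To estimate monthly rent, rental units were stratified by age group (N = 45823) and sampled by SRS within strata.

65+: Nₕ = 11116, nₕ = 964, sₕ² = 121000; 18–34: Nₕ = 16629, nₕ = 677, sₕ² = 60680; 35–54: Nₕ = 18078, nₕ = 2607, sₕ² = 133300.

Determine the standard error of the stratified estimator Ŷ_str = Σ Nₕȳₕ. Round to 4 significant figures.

Var(Ŷ_str) = Σₕ Nₕ²(1 − fₕ)sₕ²/nₕ.
65+: 11116²·(1 − 964/11116)·121000/964 = 1.4164736 × 10^10.
18–34: 16629²·(1 − 677/16629)·60680/677 = 2.3775966 × 10^10.
35–54: 18078²·(1 − 2607/18078)·133300/2607 = 1.4300719 × 10^10.
Sum = 5.2241421 × 10^10.
SE = √(5.2241421 × 10^10) = 228600.

228600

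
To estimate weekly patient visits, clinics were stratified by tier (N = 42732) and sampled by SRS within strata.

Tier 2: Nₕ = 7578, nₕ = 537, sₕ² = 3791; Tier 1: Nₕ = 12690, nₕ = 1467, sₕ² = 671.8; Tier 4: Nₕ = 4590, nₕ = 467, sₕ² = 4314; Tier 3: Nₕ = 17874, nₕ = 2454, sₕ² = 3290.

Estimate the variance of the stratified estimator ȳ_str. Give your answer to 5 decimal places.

0.54010

Var(ȳ_str) = Σₕ Wₕ²(1 − fₕ)sₕ²/nₕ with Wₕ = Nₕ/N, N = 42732.
Tier 2: Wₕ = 0.17733783; term = 0.17733783²·(1 − 0.07086302)·3791/537 = 0.20628232.
Tier 1: Wₕ = 0.29696714; term = 0.29696714²·(1 − 0.11560284)·671.8/1467 = 0.035716922.
Tier 4: Wₕ = 0.10741365; term = 0.10741365²·(1 − 0.10174292)·4314/467 = 0.095737667.
Tier 3: Wₕ = 0.41828138; term = 0.41828138²·(1 − 0.13729439)·3290/2454 = 0.2023583.
Sum = 0.54009521.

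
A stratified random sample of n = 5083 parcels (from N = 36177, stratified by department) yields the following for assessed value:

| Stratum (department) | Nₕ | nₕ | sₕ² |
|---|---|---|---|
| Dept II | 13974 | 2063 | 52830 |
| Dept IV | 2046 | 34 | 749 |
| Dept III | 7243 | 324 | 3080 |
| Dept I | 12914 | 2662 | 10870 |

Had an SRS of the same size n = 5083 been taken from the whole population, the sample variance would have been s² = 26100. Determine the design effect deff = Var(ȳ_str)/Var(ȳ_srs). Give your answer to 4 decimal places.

Var(ȳ_str) = Σ Wₕ²(1−fₕ)sₕ²/nₕ with Wₕ = Nₕ/36177:
  Dept II: (13974/36177)²·(1−2063/13974)·52830/2063 = 3.2567562
  Dept IV: (2046/36177)²·(1−34/2046)·749/34 = 0.069290135
  Dept III: (7243/36177)²·(1−324/7243)·3080/324 = 0.36400087
  Dept I: (12914/36177)²·(1−2662/12914)·10870/2662 = 0.41307201
  → Var(ȳ_str) = 4.1031192.
Var(ȳ_srs) = (1 − 5083/36177)·26100/5083 = 4.4133101.
deff = 4.1031192 / 4.4133101 = 0.9297.

0.9297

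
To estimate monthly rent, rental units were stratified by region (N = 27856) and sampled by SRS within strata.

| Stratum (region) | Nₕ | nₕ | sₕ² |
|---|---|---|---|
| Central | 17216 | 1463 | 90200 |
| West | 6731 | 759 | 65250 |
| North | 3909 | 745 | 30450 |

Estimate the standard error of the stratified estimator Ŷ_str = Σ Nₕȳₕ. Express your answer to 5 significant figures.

Var(Ŷ_str) = Σₕ Nₕ²(1 − fₕ)sₕ²/nₕ.
Central: 17216²·(1 − 1463/17216)·90200/1463 = 1.6720826 × 10^10.
West: 6731²·(1 − 759/6731)·65250/759 = 3.4557167 × 10^9.
North: 3909²·(1 − 745/3909)·30450/745 = 5.0551398 × 10^8.
Sum = 2.0682057 × 10^10.
SE = √(2.0682057 × 10^10) = 143810.

143810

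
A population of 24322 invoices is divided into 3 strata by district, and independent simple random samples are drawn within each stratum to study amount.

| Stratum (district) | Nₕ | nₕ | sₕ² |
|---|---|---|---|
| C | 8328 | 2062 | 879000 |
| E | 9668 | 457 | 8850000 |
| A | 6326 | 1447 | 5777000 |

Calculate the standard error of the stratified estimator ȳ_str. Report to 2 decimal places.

Var(ȳ_str) = Σₕ Wₕ²(1 − fₕ)sₕ²/nₕ with Wₕ = Nₕ/N, N = 24322.
C: Wₕ = 0.34240605; term = 0.34240605²·(1 − 0.24759846)·879000/2062 = 37.603888.
E: Wₕ = 0.39750021; term = 0.39750021²·(1 − 0.04726934)·8850000/457 = 2915.224.
A: Wₕ = 0.26009374; term = 0.26009374²·(1 − 0.22873854)·5777000/1447 = 208.30288.
Sum = 3161.1308.
SE = √(3161.1308) = 56.22.

56.22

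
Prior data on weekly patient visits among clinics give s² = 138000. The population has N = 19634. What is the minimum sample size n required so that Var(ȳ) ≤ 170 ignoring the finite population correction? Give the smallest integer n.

Without fpc, n₀ = s²/D = 138000/170 = 811.7647.
Rounding up, n = 812.

812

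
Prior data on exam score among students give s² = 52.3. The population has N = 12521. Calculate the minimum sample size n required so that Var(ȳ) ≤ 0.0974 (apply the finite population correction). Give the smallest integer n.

Without fpc, n₀ = s²/D = 52.3/0.0974 = 536.9610.
With fpc, (1 − n/N)·s²/n ≤ D requires n ≥ n₀/(1 + n₀/N) = 536.9610/(1 + 536.9610/12521) = 514.8804.
Rounding up, n = 515.

515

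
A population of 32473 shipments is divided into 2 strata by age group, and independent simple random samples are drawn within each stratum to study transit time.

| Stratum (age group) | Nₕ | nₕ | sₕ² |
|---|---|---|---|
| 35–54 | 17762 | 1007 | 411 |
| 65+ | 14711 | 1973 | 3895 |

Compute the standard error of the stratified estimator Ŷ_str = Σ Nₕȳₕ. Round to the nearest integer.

Var(Ŷ_str) = Σₕ Nₕ²(1 − fₕ)sₕ²/nₕ.
35–54: 17762²·(1 − 1007/17762)·411/1007 = 1.214643 × 10^8.
65+: 14711²·(1 − 1973/14711)·3895/1973 = 3.6993363 × 10^8.
Sum = 4.9139793 × 10^8.
SE = √(4.9139793 × 10^8) = 22167.

22167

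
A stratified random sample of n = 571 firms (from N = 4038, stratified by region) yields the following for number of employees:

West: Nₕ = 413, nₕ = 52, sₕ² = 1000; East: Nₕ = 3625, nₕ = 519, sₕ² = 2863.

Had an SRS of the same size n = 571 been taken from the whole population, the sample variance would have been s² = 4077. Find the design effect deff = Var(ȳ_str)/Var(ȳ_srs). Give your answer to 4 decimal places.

Var(ȳ_str) = Σ Wₕ²(1−fₕ)sₕ²/nₕ with Wₕ = Nₕ/4038:
  West: (413/4038)²·(1−52/413)·1000/52 = 0.17584146
  East: (3625/4038)²·(1−519/3625)·2863/519 = 3.8091741
  → Var(ȳ_str) = 3.9850156.
Var(ȳ_srs) = (1 − 571/4038)·4077/571 = 6.1304468.
deff = 3.9850156 / 6.1304468 = 0.6500.

0.6500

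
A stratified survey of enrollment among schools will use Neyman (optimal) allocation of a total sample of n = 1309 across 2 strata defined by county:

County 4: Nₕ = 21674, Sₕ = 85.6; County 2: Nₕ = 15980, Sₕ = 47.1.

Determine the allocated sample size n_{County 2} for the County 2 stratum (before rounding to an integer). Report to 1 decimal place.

Neyman allocation: nₕ = n·NₕSₕ / Σⱼ NⱼSⱼ.
Σ NⱼSⱼ = 21674·85.6 + 15980·47.1 = 2.6079524 × 10^6.
n_{County 2} = 1309·15980·47.1 / (2.6079524 × 10^6) = 377.8.

377.8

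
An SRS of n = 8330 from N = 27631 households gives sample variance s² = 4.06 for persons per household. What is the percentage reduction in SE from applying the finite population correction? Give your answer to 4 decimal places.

16.4221

f = n/N = 8330/27631 = 0.30147298.
SE_no-fpc = √(s²/n) = 0.022077023; SE_fpc = √((1−f)s²/n) = 0.018451519.
Ratio = √(1−f) = 0.83577929. Reduction = 100·(1 − 0.83577929) = 16.4221%.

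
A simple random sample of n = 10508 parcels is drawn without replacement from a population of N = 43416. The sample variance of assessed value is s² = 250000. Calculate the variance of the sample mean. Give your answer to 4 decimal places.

18.0332

Under SRS without replacement, Var(ȳ) = (1 − f)·s²/n with f = n/N = 10508/43416 = 0.24203059.
Var(ȳ) = (1 − 0.24203059)·250000/10508 = 0.75796941·23.791397 = 18.033151.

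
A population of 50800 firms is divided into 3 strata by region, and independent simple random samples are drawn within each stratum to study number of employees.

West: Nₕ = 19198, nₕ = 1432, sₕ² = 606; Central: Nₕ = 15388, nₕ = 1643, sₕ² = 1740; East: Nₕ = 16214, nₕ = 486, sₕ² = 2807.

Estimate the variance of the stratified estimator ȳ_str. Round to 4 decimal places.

0.7135

Var(ȳ_str) = Σₕ Wₕ²(1 − fₕ)sₕ²/nₕ with Wₕ = Nₕ/N, N = 50800.
West: Wₕ = 0.37791339; term = 0.37791339²·(1 − 0.07459110)·606/1432 = 0.055930387.
Central: Wₕ = 0.30291339; term = 0.30291339²·(1 − 0.10677151)·1740/1643 = 0.086798293.
East: Wₕ = 0.31917323; term = 0.31917323²·(1 − 0.02997410)·2807/486 = 0.57074536.
Sum = 0.71347404.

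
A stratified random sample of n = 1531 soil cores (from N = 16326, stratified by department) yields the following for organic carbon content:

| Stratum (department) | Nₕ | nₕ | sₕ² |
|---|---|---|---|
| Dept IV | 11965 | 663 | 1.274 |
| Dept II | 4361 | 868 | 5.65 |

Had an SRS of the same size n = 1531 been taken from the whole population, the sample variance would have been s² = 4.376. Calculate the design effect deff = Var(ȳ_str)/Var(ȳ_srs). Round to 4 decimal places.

0.5200

Var(ȳ_str) = Σ Wₕ²(1−fₕ)sₕ²/nₕ with Wₕ = Nₕ/16326:
  Dept IV: (11965/16326)²·(1−663/11965)·1.274/663 = 9.7490954 × 10^-4
  Dept II: (4361/16326)²·(1−868/4361)·5.65/868 = 3.7200931 × 10^-4
  → Var(ȳ_str) = 0.0013469189.
Var(ȳ_srs) = (1 − 1531/16326)·4.376/1531 = 0.0025902239.
deff = 0.0013469189 / 0.0025902239 = 0.5200.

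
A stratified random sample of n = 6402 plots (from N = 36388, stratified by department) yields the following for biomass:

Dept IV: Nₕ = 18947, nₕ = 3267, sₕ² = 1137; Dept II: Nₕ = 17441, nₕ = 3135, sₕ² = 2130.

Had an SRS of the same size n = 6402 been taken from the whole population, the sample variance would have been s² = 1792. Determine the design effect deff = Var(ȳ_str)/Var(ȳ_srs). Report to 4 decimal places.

0.8936

Var(ȳ_str) = Σ Wₕ²(1−fₕ)sₕ²/nₕ with Wₕ = Nₕ/36388:
  Dept IV: (18947/36388)²·(1−3267/18947)·1137/3267 = 0.078087491
  Dept II: (17441/36388)²·(1−3135/17441)·2130/3135 = 0.12803104
  → Var(ȳ_str) = 0.20611853.
Var(ȳ_srs) = (1 − 6402/36388)·1792/6402 = 0.23066552.
deff = 0.20611853 / 0.23066552 = 0.8936.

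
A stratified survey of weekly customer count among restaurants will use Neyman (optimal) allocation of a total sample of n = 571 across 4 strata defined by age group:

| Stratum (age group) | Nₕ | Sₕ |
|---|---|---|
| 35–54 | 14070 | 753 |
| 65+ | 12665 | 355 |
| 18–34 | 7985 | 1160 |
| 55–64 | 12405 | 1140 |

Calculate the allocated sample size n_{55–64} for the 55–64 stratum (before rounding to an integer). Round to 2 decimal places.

209.76

Neyman allocation: nₕ = n·NₕSₕ / Σⱼ NⱼSⱼ.
Σ NⱼSⱼ = 14070·753 + 12665·355 + 7985·1160 + 12405·1140 = 3.8495085 × 10^7.
n_{55–64} = 571·12405·1140 / (3.8495085 × 10^7) = 209.76.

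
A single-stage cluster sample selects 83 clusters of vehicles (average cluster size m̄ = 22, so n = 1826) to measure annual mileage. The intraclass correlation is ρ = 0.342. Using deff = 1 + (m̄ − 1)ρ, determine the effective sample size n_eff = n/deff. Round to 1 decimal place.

deff = 1 + (22 − 1)·0.342 = 1 + 7.182 = 8.182.
n_eff = 1826 / 8.182 = 223.2.

223.2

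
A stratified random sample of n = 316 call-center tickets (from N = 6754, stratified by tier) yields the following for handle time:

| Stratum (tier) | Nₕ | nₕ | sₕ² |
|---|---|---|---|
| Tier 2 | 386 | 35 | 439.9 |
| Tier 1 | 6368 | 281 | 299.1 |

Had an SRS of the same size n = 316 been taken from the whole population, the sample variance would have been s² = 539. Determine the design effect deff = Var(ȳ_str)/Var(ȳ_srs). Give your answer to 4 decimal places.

Var(ȳ_str) = Σ Wₕ²(1−fₕ)sₕ²/nₕ with Wₕ = Nₕ/6754:
  Tier 2: (386/6754)²·(1−35/386)·439.9/35 = 0.03733002
  Tier 1: (6368/6754)²·(1−281/6368)·299.1/281 = 0.90447036
  → Var(ȳ_str) = 0.94180038.
Var(ȳ_srs) = (1 − 316/6754)·539/316 = 1.6258916.
deff = 0.94180038 / 1.6258916 = 0.5793.

0.5793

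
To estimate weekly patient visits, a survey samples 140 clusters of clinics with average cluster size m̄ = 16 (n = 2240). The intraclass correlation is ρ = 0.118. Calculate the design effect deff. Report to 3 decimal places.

2.770

deff = 1 + (16 − 1)·0.118 = 1 + 1.77 = 2.77.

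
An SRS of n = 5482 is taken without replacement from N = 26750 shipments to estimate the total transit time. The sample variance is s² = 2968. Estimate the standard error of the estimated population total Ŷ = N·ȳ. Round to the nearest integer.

Var(Ŷ) = N²·Var(ȳ) = N²·(1 − n/N)·s²/n.
f = 5482/26750 = 0.20493458; Var(ȳ) = 0.79506542·2968/5482 = 0.43045497.
Var(Ŷ) = 26750² · 0.43045497 = 3.0801743 × 10^8.
SE(Ŷ) = √(3.0801743 × 10^8) = 17550.

17550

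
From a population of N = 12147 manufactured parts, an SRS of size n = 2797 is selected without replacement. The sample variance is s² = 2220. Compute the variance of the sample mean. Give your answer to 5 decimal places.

Under SRS without replacement, Var(ȳ) = (1 − f)·s²/n with f = n/N = 2797/12147 = 0.23026262.
Var(ȳ) = (1 − 0.23026262)·2220/2797 = 0.76973738·0.79370754 = 0.61094637.

0.61095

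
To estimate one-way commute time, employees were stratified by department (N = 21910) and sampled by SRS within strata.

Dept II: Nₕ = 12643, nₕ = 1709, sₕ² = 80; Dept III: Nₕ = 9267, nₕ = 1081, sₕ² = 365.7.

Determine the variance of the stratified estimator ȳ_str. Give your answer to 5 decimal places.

Var(ȳ_str) = Σₕ Wₕ²(1 − fₕ)sₕ²/nₕ with Wₕ = Nₕ/N, N = 21910.
Dept II: Wₕ = 0.57704245; term = 0.57704245²·(1 − 0.13517361)·80/1709 = 0.013480077.
Dept III: Wₕ = 0.42295755; term = 0.42295755²·(1 − 0.11665048)·365.7/1081 = 0.053459564.
Sum = 0.066939641.

0.06694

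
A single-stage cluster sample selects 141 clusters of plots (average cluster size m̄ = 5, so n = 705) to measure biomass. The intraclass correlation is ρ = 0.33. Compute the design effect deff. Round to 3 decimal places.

2.320

deff = 1 + (5 − 1)·0.33 = 1 + 1.32 = 2.32.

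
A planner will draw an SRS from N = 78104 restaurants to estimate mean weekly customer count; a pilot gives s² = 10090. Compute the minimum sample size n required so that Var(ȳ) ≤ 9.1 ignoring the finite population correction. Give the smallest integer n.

1109

Without fpc, n₀ = s²/D = 10090/9.1 = 1108.7912.
Rounding up, n = 1109.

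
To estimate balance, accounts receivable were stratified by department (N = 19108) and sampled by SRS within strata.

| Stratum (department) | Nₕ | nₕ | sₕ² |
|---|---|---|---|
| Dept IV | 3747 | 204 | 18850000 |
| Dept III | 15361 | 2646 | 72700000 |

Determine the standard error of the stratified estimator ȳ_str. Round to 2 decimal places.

134.38

Var(ȳ_str) = Σₕ Wₕ²(1 − fₕ)sₕ²/nₕ with Wₕ = Nₕ/N, N = 19108.
Dept IV: Wₕ = 0.19609588; term = 0.19609588²·(1 − 0.05444355)·18850000/204 = 3359.7392.
Dept III: Wₕ = 0.80390412; term = 0.80390412²·(1 − 0.17225441)·72700000/2646 = 14697.72.
Sum = 18057.459.
SE = √(18057.459) = 134.38.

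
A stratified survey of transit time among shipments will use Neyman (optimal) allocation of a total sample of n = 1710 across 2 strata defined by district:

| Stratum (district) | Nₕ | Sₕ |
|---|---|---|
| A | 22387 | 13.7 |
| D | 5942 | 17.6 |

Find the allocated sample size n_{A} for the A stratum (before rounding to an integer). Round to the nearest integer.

1275

Neyman allocation: nₕ = n·NₕSₕ / Σⱼ NⱼSⱼ.
Σ NⱼSⱼ = 22387·13.7 + 5942·17.6 = 411281.1.
n_{A} = 1710·22387·13.7 / 411281.1 = 1275.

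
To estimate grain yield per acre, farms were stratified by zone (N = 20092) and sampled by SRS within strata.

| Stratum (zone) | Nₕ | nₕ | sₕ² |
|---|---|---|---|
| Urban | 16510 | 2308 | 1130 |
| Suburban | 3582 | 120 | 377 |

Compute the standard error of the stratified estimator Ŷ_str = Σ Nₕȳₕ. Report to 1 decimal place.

12399.9

Var(Ŷ_str) = Σₕ Nₕ²(1 − fₕ)sₕ²/nₕ.
Urban: 16510²·(1 − 2308/16510)·1130/2308 = 1.1479929 × 10^8.
Suburban: 3582²·(1 − 120/3582)·377/120 = 3.8959444 × 10^7.
Sum = 1.5375873 × 10^8.
SE = √(1.5375873 × 10^8) = 12399.9.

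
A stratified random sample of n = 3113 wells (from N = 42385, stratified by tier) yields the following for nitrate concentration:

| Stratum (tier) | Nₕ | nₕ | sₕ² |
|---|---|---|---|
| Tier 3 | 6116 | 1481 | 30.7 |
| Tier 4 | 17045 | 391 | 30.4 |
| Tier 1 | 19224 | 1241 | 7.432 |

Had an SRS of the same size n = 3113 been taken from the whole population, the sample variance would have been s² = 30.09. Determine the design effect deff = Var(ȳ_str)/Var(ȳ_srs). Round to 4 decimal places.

Var(ȳ_str) = Σ Wₕ²(1−fₕ)sₕ²/nₕ with Wₕ = Nₕ/42385:
  Tier 3: (6116/42385)²·(1−1481/6116)·30.7/1481 = 3.270967 × 10^-4
  Tier 4: (17045/42385)²·(1−391/17045)·30.4/391 = 0.012285364
  Tier 1: (19224/42385)²·(1−1241/19224)·7.432/1241 = 0.0011524324
  → Var(ȳ_str) = 0.013764893.
Var(ȳ_srs) = (1 − 3113/42385)·30.09/3113 = 0.0089559962.
deff = 0.013764893 / 0.0089559962 = 1.5369.

1.5369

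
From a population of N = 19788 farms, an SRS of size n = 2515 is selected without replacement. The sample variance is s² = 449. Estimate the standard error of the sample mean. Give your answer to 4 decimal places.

Under SRS without replacement, Var(ȳ) = (1 − f)·s²/n with f = n/N = 2515/19788 = 0.12709723.
Var(ȳ) = (1 − 0.12709723)·449/2515 = 0.87290277·0.17852883 = 0.15583831.
SE(ȳ) = √(0.15583831) = 0.3948.

0.3948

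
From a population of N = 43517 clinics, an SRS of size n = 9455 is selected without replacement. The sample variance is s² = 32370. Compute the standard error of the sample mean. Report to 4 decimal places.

Under SRS without replacement, Var(ȳ) = (1 − f)·s²/n with f = n/N = 9455/43517 = 0.21727141.
Var(ȳ) = (1 − 0.21727141)·32370/9455 = 0.78272859·3.4235854 = 2.6797382.
SE(ȳ) = √(2.6797382) = 1.6370.

1.6370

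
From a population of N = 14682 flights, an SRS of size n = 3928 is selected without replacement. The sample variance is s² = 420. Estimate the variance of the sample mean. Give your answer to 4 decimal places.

0.0783

Under SRS without replacement, Var(ȳ) = (1 − f)·s²/n with f = n/N = 3928/14682 = 0.26753848.
Var(ȳ) = (1 − 0.26753848)·420/3928 = 0.73246152·0.10692464 = 0.078318187.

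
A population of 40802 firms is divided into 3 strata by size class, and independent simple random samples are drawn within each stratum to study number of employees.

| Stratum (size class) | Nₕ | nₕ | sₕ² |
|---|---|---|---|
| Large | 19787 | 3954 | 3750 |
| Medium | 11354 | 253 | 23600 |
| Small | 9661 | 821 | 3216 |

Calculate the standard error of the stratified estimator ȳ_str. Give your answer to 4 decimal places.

2.7279

Var(ȳ_str) = Σₕ Wₕ²(1 − fₕ)sₕ²/nₕ with Wₕ = Nₕ/N, N = 40802.
Large: Wₕ = 0.48495172; term = 0.48495172²·(1 − 0.19982817)·3750/3954 = 0.17847396.
Medium: Wₕ = 0.27827067; term = 0.27827067²·(1 − 0.02228290)·23600/253 = 7.0621928.
Small: Wₕ = 0.23677761; term = 0.23677761²·(1 − 0.08498085)·3216/821 = 0.2009483.
Sum = 7.4416151.
SE = √(7.4416151) = 2.7279.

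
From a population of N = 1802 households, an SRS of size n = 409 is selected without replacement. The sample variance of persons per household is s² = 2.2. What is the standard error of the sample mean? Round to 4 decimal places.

0.0645

Under SRS without replacement, Var(ȳ) = (1 − f)·s²/n with f = n/N = 409/1802 = 0.22697003.
Var(ȳ) = (1 − 0.22697003)·2.2/409 = 0.77302997·0.0053789731 = 0.0041581074.
SE(ȳ) = √(0.0041581074) = 0.0645.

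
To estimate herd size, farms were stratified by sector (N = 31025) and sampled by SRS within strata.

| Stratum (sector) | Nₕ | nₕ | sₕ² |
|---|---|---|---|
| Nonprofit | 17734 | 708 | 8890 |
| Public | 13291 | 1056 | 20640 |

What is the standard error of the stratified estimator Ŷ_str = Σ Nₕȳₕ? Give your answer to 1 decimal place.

Var(Ŷ_str) = Σₕ Nₕ²(1 − fₕ)sₕ²/nₕ.
Nonprofit: 17734²·(1 − 708/17734)·8890/708 = 3.7912973 × 10^9.
Public: 13291²·(1 − 1056/13291)·20640/1056 = 3.1783916 × 10^9.
Sum = 6.9696889 × 10^9.
SE = √(6.9696889 × 10^9) = 83484.7.

83484.7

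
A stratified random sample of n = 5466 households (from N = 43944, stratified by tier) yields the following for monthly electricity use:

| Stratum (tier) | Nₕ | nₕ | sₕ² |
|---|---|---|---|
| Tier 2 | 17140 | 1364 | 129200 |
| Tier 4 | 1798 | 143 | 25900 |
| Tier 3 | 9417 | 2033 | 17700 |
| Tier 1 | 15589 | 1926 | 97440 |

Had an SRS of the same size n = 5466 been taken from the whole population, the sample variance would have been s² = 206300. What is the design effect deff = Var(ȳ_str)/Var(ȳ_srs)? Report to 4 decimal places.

0.5881

Var(ȳ_str) = Σ Wₕ²(1−fₕ)sₕ²/nₕ with Wₕ = Nₕ/43944:
  Tier 2: (17140/43944)²·(1−1364/17140)·129200/1364 = 13.263456
  Tier 4: (1798/43944)²·(1−143/1798)·25900/143 = 0.27909512
  Tier 3: (9417/43944)²·(1−2033/9417)·17700/2033 = 0.31350248
  Tier 1: (15589/43944)²·(1−1926/15589)·97440/1926 = 5.5801535
  → Var(ȳ_str) = 19.436207.
Var(ȳ_srs) = (1 − 5466/43944)·206300/5466 = 33.047796.
deff = 19.436207 / 33.047796 = 0.5881.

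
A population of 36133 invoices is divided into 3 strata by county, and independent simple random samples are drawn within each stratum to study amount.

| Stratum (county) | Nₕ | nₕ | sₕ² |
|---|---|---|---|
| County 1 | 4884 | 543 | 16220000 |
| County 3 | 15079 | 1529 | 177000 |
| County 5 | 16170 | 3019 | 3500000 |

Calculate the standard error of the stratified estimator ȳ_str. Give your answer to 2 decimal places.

Var(ȳ_str) = Σₕ Wₕ²(1 − fₕ)sₕ²/nₕ with Wₕ = Nₕ/N, N = 36133.
County 1: Wₕ = 0.13516730; term = 0.13516730²·(1 − 0.11117936)·16220000/543 = 485.07447.
County 3: Wₕ = 0.41731935; term = 0.41731935²·(1 − 0.10139930)·177000/1529 = 18.116303.
County 5: Wₕ = 0.44751335; term = 0.44751335²·(1 − 0.18670377)·3500000/3019 = 188.82769.
Sum = 692.01846.
SE = √(692.01846) = 26.31.

26.31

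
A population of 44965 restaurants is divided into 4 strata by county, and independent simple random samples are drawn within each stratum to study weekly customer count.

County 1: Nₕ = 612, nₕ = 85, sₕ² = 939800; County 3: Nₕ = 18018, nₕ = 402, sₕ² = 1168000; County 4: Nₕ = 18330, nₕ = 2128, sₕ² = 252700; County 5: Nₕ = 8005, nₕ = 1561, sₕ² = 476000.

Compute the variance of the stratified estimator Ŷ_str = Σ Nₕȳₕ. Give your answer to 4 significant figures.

Var(Ŷ_str) = Σₕ Nₕ²(1 − fₕ)sₕ²/nₕ.
County 1: 612²·(1 − 85/612)·939800/85 = 3.5659771 × 10^9.
County 3: 18018²·(1 − 402/18018)·1168000/402 = 9.222118 × 10^11.
County 4: 18330²·(1 − 2128/18330)·252700/2128 = 3.5266691 × 10^10.
County 5: 8005²·(1 − 1561/8005)·476000/1561 = 1.5729717 × 10^10.
Sum = 9.7677419 × 10^11.

9.768 × 10^11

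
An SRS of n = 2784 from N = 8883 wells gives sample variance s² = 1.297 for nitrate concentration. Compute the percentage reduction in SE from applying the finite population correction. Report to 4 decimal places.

f = n/N = 2784/8883 = 0.31340763.
SE_no-fpc = √(s²/n) = 0.021584171; SE_fpc = √((1−f)s²/n) = 0.017884832.
Ratio = √(1−f) = 0.82860869. Reduction = 100·(1 − 0.82860869) = 17.1391%.

17.1391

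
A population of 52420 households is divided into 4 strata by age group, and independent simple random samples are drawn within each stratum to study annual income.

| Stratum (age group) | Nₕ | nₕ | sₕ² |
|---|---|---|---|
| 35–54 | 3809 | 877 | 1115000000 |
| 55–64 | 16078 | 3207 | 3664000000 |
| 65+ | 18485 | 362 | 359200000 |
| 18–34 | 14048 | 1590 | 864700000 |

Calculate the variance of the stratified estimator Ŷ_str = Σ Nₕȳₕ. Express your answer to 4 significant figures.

Var(Ŷ_str) = Σₕ Nₕ²(1 − fₕ)sₕ²/nₕ.
35–54: 3809²·(1 − 877/3809)·1115000000/877 = 1.4198753 × 10^13.
55–64: 16078²·(1 − 3207/16078)·3664000000/3207 = 2.3642904 × 10^14.
65+: 18485²·(1 − 362/18485)·359200000/362 = 3.3241247 × 10^14.
18–34: 14048²·(1 − 1590/14048)·864700000/1590 = 9.5176813 × 10^13.
Sum = 6.7821708 × 10^14.

6.782 × 10^14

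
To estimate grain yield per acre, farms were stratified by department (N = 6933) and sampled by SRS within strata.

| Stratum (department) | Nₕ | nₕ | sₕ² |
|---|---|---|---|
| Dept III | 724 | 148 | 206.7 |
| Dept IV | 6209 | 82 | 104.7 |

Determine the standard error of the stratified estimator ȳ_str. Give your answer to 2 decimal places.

1.01

Var(ȳ_str) = Σₕ Wₕ²(1 − fₕ)sₕ²/nₕ with Wₕ = Nₕ/N, N = 6933.
Dept III: Wₕ = 0.10442810; term = 0.10442810²·(1 − 0.20441989)·206.7/148 = 0.012117064.
Dept IV: Wₕ = 0.89557190; term = 0.89557190²·(1 − 0.01320664)·104.7/82 = 1.010555.
Sum = 1.0226721.
SE = √(1.0226721) = 1.01.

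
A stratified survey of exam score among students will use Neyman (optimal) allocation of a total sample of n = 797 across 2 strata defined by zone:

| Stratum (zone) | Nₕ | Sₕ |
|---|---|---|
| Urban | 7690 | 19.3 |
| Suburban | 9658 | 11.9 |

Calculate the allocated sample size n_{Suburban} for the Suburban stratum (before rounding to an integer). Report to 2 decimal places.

347.83

Neyman allocation: nₕ = n·NₕSₕ / Σⱼ NⱼSⱼ.
Σ NⱼSⱼ = 7690·19.3 + 9658·11.9 = 263347.2.
n_{Suburban} = 797·9658·11.9 / 263347.2 = 347.83.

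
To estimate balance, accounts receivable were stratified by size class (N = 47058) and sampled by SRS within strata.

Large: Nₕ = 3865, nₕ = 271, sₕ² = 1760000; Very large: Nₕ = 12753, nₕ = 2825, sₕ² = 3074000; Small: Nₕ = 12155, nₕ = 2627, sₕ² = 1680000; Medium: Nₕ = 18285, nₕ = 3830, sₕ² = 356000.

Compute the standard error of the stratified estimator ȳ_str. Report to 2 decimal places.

12.14

Var(ȳ_str) = Σₕ Wₕ²(1 − fₕ)sₕ²/nₕ with Wₕ = Nₕ/N, N = 47058.
Large: Wₕ = 0.08213269; term = 0.08213269²·(1 − 0.07011643)·1760000/271 = 40.738405.
Very large: Wₕ = 0.27100599; term = 0.27100599²·(1 − 0.22151651)·3074000/2825 = 62.214642.
Small: Wₕ = 0.25829827; term = 0.25829827²·(1 − 0.21612505)·1680000/2627 = 33.4456.
Medium: Wₕ = 0.38856305; term = 0.38856305²·(1 − 0.20946131)·356000/3830 = 11.094235.
Sum = 147.49288.
SE = √(147.49288) = 12.14.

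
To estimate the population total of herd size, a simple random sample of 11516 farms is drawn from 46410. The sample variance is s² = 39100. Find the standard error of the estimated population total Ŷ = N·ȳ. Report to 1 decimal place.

Var(Ŷ) = N²·Var(ȳ) = N²·(1 − n/N)·s²/n.
f = 11516/46410 = 0.24813618; Var(ȳ) = 0.75186382·39100/11516 = 2.5527853.
Var(Ŷ) = 46410² · 2.5527853 = 5.4984139 × 10^9.
SE(Ŷ) = √(5.4984139 × 10^9) = 74151.3.

74151.3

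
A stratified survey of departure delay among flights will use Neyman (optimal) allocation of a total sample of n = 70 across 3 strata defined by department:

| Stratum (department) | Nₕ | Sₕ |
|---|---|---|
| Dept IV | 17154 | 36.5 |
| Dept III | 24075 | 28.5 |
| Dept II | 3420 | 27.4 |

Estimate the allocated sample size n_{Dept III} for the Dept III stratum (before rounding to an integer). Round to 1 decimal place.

34.2

Neyman allocation: nₕ = n·NₕSₕ / Σⱼ NⱼSⱼ.
Σ NⱼSⱼ = 17154·36.5 + 24075·28.5 + 3420·27.4 = 1.4059665 × 10^6.
n_{Dept III} = 70·24075·28.5 / (1.4059665 × 10^6) = 34.2.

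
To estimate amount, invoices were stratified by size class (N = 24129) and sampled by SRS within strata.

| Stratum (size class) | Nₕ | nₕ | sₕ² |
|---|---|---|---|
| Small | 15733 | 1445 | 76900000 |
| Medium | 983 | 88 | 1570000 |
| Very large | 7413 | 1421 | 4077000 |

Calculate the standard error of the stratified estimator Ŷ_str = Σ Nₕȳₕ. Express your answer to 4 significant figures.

Var(Ŷ_str) = Σₕ Nₕ²(1 − fₕ)sₕ²/nₕ.
Small: 15733²·(1 − 1445/15733)·76900000/1445 = 1.1963038 × 10^13.
Medium: 983²·(1 − 88/983)·1570000/88 = 1.5696164 × 10^10.
Very large: 7413²·(1 − 1421/7413)·4077000/1421 = 1.2744196 × 10^11.
Sum = 1.2106176 × 10^13.
SE = √(1.2106176 × 10^13) = 3.479 × 10^6.

3.479 × 10^6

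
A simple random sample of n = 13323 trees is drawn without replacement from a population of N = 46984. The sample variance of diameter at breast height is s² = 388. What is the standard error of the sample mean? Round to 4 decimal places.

Under SRS without replacement, Var(ȳ) = (1 − f)·s²/n with f = n/N = 13323/46984 = 0.28356462.
Var(ȳ) = (1 − 0.28356462)·388/13323 = 0.71643538·0.02912257 = 0.02086444.
SE(ȳ) = √(0.02086444) = 0.1444.

0.1444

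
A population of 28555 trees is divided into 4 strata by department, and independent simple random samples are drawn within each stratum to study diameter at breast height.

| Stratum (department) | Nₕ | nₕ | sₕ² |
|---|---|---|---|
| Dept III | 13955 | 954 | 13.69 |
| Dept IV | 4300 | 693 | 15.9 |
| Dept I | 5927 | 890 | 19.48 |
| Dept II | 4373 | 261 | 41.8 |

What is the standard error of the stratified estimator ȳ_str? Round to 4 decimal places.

Var(ȳ_str) = Σₕ Wₕ²(1 − fₕ)sₕ²/nₕ with Wₕ = Nₕ/N, N = 28555.
Dept III: Wₕ = 0.48870601; term = 0.48870601²·(1 − 0.06836259)·13.69/954 = 0.0031929884.
Dept IV: Wₕ = 0.15058659; term = 0.15058659²·(1 − 0.16116279)·15.9/693 = 4.3642956 × 10^-4.
Dept I: Wₕ = 0.20756435; term = 0.20756435²·(1 − 0.15016028)·19.48/890 = 8.0138553 × 10^-4.
Dept II: Wₕ = 0.15314306; term = 0.15314306²·(1 − 0.05968443)·41.8/261 = 0.0035318645.
Sum = 0.007962668.
SE = √(0.007962668) = 0.0892.

0.0892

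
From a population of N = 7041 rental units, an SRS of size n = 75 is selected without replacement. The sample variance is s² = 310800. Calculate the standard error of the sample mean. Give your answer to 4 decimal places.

64.0301

Under SRS without replacement, Var(ȳ) = (1 − f)·s²/n with f = n/N = 75/7041 = 0.01065190.
Var(ȳ) = (1 − 0.01065190)·310800/75 = 0.98934810·4144 = 4099.8585.
SE(ȳ) = √(4099.8585) = 64.0301.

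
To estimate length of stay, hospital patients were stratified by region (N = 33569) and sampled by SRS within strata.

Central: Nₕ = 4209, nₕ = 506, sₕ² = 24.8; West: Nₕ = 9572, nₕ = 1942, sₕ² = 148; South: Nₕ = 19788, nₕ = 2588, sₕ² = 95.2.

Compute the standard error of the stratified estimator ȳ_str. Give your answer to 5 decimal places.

Var(ȳ_str) = Σₕ Wₕ²(1 − fₕ)sₕ²/nₕ with Wₕ = Nₕ/N, N = 33569.
Central: Wₕ = 0.12538354; term = 0.12538354²·(1 − 0.12021858)·24.8/506 = 6.7788651 × 10^-4.
West: Wₕ = 0.28514403; term = 0.28514403²·(1 − 0.20288341)·148/1942 = 0.0049392716.
South: Wₕ = 0.58947243; term = 0.58947243²·(1 − 0.13078634)·95.2/2588 = 0.011110311.
Sum = 0.016727469.
SE = √(0.016727469) = 0.12933.

0.12933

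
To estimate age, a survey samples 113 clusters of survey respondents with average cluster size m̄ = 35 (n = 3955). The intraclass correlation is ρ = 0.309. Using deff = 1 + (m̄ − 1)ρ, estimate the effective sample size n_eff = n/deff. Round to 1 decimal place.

343.7

deff = 1 + (35 − 1)·0.309 = 1 + 10.506 = 11.506.
n_eff = 3955 / 11.506 = 343.7.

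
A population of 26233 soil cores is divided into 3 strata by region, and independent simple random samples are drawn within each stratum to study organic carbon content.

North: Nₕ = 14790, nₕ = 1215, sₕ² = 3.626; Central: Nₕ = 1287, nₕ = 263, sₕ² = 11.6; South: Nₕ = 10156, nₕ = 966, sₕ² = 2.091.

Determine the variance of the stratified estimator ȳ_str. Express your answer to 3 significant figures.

Var(ȳ_str) = Σₕ Wₕ²(1 − fₕ)sₕ²/nₕ with Wₕ = Nₕ/N, N = 26233.
North: Wₕ = 0.56379369; term = 0.56379369²·(1 − 0.08215010)·3.626/1215 = 8.7069012 × 10^-4.
Central: Wₕ = 0.04906034; term = 0.04906034²·(1 − 0.20435120)·11.6/263 = 8.4466564 × 10^-5.
South: Wₕ = 0.38714596; term = 0.38714596²·(1 − 0.09511619)·2.091/966 = 2.9357508 × 10^-4.
Sum = 0.0012487318.

0.00125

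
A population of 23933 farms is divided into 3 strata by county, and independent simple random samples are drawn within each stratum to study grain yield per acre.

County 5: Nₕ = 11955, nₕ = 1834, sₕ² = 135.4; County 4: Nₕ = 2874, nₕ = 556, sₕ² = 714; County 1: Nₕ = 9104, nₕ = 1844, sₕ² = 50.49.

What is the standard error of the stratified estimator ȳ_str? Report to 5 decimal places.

0.18355

Var(ȳ_str) = Σₕ Wₕ²(1 − fₕ)sₕ²/nₕ with Wₕ = Nₕ/N, N = 23933.
County 5: Wₕ = 0.49951949; term = 0.49951949²·(1 − 0.15340862)·135.4/1834 = 0.015595455.
County 4: Wₕ = 0.12008524; term = 0.12008524²·(1 − 0.19345859)·714/556 = 0.014935829.
County 1: Wₕ = 0.38039527; term = 0.38039527²·(1 − 0.20254833)·50.49/1844 = 0.003159505.
Sum = 0.033690789.
SE = √(0.033690789) = 0.18355.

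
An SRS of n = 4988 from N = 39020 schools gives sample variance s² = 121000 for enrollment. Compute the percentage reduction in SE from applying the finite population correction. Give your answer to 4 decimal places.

f = n/N = 4988/39020 = 0.12783188.
SE_no-fpc = √(s²/n) = 4.9252634; SE_fpc = √((1−f)s²/n) = 4.5997006.
Ratio = √(1−f) = 0.93389942. Reduction = 100·(1 − 0.93389942) = 6.6101%.

6.6101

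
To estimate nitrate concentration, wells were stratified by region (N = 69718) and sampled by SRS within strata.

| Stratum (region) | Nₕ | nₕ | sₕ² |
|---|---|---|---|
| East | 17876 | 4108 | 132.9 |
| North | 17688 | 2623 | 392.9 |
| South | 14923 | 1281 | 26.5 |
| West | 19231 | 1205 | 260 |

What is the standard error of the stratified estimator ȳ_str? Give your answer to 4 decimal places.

0.1616

Var(ȳ_str) = Σₕ Wₕ²(1 − fₕ)sₕ²/nₕ with Wₕ = Nₕ/N, N = 69718.
East: Wₕ = 0.25640437; term = 0.25640437²·(1 − 0.22980533)·132.9/4108 = 0.0016381207.
North: Wₕ = 0.25370779; term = 0.25370779²·(1 − 0.14829263)·392.9/2623 = 0.0082118643.
South: Wₕ = 0.21404802; term = 0.21404802²·(1 − 0.08584065)·26.5/1281 = 8.6644518 × 10^-4.
West: Wₕ = 0.27583981; term = 0.27583981²·(1 − 0.06265925)·260/1205 = 0.01538855.
Sum = 0.02610498.
SE = √(0.02610498) = 0.1616.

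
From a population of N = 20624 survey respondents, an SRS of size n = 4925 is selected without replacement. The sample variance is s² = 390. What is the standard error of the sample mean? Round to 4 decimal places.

0.2455

Under SRS without replacement, Var(ȳ) = (1 − f)·s²/n with f = n/N = 4925/20624 = 0.23879946.
Var(ȳ) = (1 − 0.23879946)·390/4925 = 0.76120054·0.079187817 = 0.06027781.
SE(ȳ) = √(0.06027781) = 0.2455.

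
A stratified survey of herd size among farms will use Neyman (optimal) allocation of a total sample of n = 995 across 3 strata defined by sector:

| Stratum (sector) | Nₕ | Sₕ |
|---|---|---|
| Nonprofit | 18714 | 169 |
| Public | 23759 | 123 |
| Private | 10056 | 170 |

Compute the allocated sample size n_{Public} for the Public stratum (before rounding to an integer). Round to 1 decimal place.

373.0

Neyman allocation: nₕ = n·NₕSₕ / Σⱼ NⱼSⱼ.
Σ NⱼSⱼ = 18714·169 + 23759·123 + 10056·170 = 7.794543 × 10^6.
n_{Public} = 995·23759·123 / (7.794543 × 10^6) = 373.0.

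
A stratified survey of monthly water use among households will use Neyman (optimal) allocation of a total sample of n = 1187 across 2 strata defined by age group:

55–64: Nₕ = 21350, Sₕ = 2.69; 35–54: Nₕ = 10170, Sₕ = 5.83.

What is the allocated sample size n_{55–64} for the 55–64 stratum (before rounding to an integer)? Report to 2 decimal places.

584.04

Neyman allocation: nₕ = n·NₕSₕ / Σⱼ NⱼSⱼ.
Σ NⱼSⱼ = 21350·2.69 + 10170·5.83 = 116722.6.
n_{55–64} = 1187·21350·2.69 / 116722.6 = 584.04.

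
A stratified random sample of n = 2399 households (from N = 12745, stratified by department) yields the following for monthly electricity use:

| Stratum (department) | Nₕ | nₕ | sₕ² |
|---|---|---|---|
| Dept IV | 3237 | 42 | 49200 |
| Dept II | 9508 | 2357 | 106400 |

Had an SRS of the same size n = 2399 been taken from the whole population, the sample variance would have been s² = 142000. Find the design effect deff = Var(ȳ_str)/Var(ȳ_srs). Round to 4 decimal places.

1.9455

Var(ȳ_str) = Σ Wₕ²(1−fₕ)sₕ²/nₕ with Wₕ = Nₕ/12745:
  Dept IV: (3237/12745)²·(1−42/3237)·49200/42 = 74.584691
  Dept II: (9508/12745)²·(1−2357/9508)·106400/2357 = 18.895497
  → Var(ȳ_str) = 93.480188.
Var(ȳ_srs) = (1 − 2399/12745)·142000/2399 = 48.049706.
deff = 93.480188 / 48.049706 = 1.9455.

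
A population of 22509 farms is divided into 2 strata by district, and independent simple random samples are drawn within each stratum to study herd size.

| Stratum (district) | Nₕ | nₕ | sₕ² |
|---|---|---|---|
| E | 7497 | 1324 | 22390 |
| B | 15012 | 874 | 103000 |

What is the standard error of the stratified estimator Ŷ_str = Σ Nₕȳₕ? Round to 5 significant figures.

Var(Ŷ_str) = Σₕ Nₕ²(1 − fₕ)sₕ²/nₕ.
E: 7497²·(1 − 1324/7497)·22390/1324 = 7.8261812 × 10^8.
B: 15012²·(1 − 874/15012)·103000/874 = 2.5012225 × 10^10.
Sum = 2.5794843 × 10^10.
SE = √(2.5794843 × 10^10) = 160610.

160610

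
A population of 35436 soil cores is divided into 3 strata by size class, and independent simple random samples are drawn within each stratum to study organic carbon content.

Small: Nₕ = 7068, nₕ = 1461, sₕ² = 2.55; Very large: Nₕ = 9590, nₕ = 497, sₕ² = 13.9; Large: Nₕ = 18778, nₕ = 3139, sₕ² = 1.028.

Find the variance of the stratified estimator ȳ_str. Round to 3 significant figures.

0.00207

Var(ȳ_str) = Σₕ Wₕ²(1 − fₕ)sₕ²/nₕ with Wₕ = Nₕ/N, N = 35436.
Small: Wₕ = 0.19945818; term = 0.19945818²·(1 − 0.20670628)·2.55/1461 = 5.508428 × 10^-5.
Very large: Wₕ = 0.27062874; term = 0.27062874²·(1 − 0.05182482)·13.9/497 = 0.0019422039.
Large: Wₕ = 0.52991308; term = 0.52991308²·(1 − 0.16716370)·1.028/3139 = 7.6589763 × 10^-5.
Sum = 0.0020738779.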